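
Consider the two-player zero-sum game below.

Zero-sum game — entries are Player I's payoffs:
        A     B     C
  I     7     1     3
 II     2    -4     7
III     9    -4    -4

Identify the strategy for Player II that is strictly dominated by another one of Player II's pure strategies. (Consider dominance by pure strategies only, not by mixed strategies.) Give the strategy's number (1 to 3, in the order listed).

Player II prefers columns that give Player I less. Compare A with B: 1 < 7, -4 < 2, -4 < 9.
So B strictly dominates A for Player II; A is strictly dominated.

1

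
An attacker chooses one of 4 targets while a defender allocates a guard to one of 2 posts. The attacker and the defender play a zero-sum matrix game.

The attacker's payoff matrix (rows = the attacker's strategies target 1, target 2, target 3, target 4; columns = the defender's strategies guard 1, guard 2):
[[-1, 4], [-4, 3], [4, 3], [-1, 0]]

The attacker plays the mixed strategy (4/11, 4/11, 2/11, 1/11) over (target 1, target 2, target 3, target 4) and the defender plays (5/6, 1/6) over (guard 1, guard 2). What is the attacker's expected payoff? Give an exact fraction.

-31/66

Against (5/6, 1/6), each row's expected payoff is target 1: -1/6; target 2: -17/6; target 3: 23/6; target 4: -5/6.
Taking the (4/11, 4/11, 2/11, 1/11)-weighted average: (4/11)·(-1/6) + (4/11)·(-17/6) + (2/11)·(23/6) + (1/11)·(-5/6) = -31/66.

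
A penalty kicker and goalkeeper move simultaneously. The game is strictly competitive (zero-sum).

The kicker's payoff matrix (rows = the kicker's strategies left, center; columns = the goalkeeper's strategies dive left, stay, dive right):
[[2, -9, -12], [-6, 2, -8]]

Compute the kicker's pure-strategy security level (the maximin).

The worst-case payoff for each row is left: -12, center: -8.
The best of these is -8.

-8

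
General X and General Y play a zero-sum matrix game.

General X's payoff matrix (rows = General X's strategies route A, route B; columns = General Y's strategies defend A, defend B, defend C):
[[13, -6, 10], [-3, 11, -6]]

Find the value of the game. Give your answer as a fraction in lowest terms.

74/33

Column defend A is strictly dominated by defend C for General Y (it gives General X more in every row).
The remaining 2×2 game on (route A, route B) × (defend B, defend C) has no saddle point. Let General X play route A with probability p; indifference gives −6p + 11(1−p) = 10p − 6(1−p), so p = 17/33.
Similarly General Y's optimal q on defend B is 16/33, and the value is -6·(16/33) + (10)·(17/33) = 74/33.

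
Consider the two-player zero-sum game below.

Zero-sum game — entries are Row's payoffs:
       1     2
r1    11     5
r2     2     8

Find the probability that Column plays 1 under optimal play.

1/4

Row minima are 5 and 2, so Row's maximin is 5; column maxima are 11 and 8, so Column's minimax is 8. These differ, so the equilibrium is in mixed strategies.
Let Column play 1 with probability q. Row is indifferent when 11q + 5(1−q) = 2q + 8(1−q), giving q = 1/4.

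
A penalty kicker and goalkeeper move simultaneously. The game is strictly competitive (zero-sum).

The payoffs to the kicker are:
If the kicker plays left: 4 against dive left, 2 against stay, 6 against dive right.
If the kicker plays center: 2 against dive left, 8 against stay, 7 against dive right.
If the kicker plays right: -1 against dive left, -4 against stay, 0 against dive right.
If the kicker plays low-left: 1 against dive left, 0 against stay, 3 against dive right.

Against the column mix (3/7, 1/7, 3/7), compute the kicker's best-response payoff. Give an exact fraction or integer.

left: (4)·(3/7) + (2)·(1/7) + (6)·(3/7) = 32/7.
center: (2)·(3/7) + (8)·(1/7) + (7)·(3/7) = 5.
right: (-1)·(3/7) + (-4)·(1/7) + (0)·(3/7) = -1.
low-left: (1)·(3/7) + (0)·(1/7) + (3)·(3/7) = 12/7.
The best pure response is center with expected payoff 5.

5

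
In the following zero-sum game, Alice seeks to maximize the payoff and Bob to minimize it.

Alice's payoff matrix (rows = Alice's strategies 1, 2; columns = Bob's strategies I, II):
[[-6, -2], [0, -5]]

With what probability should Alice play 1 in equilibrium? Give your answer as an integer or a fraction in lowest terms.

5/9

Row minima are -6 and -5, so Alice's maximin is -5; column maxima are 0 and -2, so Bob's minimax is -2. These differ, so the equilibrium is in mixed strategies.
Let Alice play 1 with probability p. Bob is indifferent when −6p = −2p − 5(1−p), giving p = 5/9.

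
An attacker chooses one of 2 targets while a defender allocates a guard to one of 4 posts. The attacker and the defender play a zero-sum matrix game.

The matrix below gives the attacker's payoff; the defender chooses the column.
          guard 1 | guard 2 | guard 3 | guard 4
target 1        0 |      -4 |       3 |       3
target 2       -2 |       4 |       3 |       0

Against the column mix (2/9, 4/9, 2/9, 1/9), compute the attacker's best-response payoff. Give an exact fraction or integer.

2

target 1: (0)·(2/9) + (-4)·(4/9) + (3)·(2/9) + (3)·(1/9) = -7/9.
target 2: (-2)·(2/9) + (4)·(4/9) + (3)·(2/9) + (0)·(1/9) = 2.
The best pure response is target 2 with expected payoff 2.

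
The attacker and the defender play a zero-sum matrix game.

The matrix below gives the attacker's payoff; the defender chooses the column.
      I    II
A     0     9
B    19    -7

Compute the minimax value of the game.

171/35

Row minima are 0 and -7, so the attacker's maximin is 0; column maxima are 19 and 9, so the defender's minimax is 9. These differ, so the equilibrium is in mixed strategies.
Let the attacker play A with probability p. The defender is indifferent when 19(1−p) = 9p − 7(1−p), giving p = 26/35.
Let the defender play I with probability q. The attacker is indifferent when 9(1−q) = 19q − 7(1−q), giving q = 16/35.
The value is 0·(16/35) + (9)·(19/35) = 171/35.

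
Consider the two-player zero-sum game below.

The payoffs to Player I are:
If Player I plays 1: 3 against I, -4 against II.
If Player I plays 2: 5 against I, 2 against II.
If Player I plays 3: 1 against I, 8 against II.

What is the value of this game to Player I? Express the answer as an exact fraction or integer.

19/5

Row 1 is strictly dominated by row 2, so Player I never plays it.
The remaining 2×2 game on (2, 3) × (I, II) has no saddle point. Let Player I play 2 with probability p; indifference gives 5p + (1−p) = 2p + 8(1−p), so p = 7/10.
Similarly Player II's optimal q on I is 3/5, and the value is 5·(3/5) + (2)·(2/5) = 19/5.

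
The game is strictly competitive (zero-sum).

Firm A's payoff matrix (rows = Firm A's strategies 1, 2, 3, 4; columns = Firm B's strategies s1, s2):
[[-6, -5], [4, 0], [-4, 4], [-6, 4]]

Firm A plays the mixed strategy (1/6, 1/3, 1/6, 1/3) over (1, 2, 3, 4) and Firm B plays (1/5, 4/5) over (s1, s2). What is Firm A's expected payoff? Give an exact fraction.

Against (1/5, 4/5), each row's expected payoff is 1: -26/5; 2: 4/5; 3: 12/5; 4: 2.
Taking the (1/6, 1/3, 1/6, 1/3)-weighted average: (1/6)·(-26/5) + (1/3)·(4/5) + (1/6)·(12/5) + (1/3)·(2) = 7/15.

7/15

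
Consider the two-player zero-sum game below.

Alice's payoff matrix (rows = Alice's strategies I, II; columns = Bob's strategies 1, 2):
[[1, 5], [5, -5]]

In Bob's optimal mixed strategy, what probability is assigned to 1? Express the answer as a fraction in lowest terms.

5/7

Row minima are 1 and -5, so Alice's maximin is 1; column maxima are 5 and 5, so Bob's minimax is 5. These differ, so the equilibrium is in mixed strategies.
Let Bob play 1 with probability q. Alice is indifferent when q + 5(1−q) = 5q − 5(1−q), giving q = 5/7.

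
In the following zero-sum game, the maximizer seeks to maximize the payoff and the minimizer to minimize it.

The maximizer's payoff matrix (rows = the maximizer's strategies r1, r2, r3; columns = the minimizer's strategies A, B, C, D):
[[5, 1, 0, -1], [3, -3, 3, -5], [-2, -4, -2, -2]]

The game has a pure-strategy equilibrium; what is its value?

Row minima: -1, -5, -4 → the maximizer's maximin is -1.
Column maxima: 5, 1, 3, -1 → the minimizer's minimax is -1.
They coincide at (r1, D), so the value is -1.

-1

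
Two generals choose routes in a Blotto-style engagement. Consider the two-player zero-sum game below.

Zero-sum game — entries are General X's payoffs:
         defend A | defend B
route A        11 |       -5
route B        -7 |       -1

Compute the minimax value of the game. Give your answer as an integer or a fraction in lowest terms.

-23/11

Row minima are -5 and -7, so General X's maximin is -5; column maxima are 11 and -1, so General Y's minimax is -1. These differ, so the equilibrium is in mixed strategies.
Let General X play route A with probability p. General Y is indifferent when 11p − 7(1−p) = −5p − (1−p), giving p = 3/11.
Let General Y play defend A with probability q. General X is indifferent when 11q − 5(1−q) = −7q − (1−q), giving q = 2/11.
The value is 11·(2/11) + (-5)·(9/11) = -23/11.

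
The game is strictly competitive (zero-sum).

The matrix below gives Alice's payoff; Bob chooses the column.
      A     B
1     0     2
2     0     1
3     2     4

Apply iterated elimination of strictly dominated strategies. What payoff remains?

Row 1 is strictly dominated by row 3 (2>0, 4>2); eliminate 1.
Column B is strictly dominated by A for Bob (0<1, 2<4); eliminate B.
Row 2 is strictly dominated by row 3 (2>0); eliminate 2.
Only (3, A) remains, with payoff 2.

2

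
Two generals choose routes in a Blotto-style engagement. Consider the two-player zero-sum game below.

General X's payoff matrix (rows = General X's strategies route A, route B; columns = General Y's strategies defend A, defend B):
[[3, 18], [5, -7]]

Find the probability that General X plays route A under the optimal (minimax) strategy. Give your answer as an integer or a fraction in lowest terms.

4/9

Row minima are 3 and -7, so General X's maximin is 3; column maxima are 5 and 18, so General Y's minimax is 5. These differ, so the equilibrium is in mixed strategies.
Let General X play route A with probability p. General Y is indifferent when 3p + 5(1−p) = 18p − 7(1−p), giving p = 4/9.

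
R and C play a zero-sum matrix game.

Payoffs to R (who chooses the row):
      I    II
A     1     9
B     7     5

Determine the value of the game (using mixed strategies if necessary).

29/5

Row minima are 1 and 5, so R's maximin is 5; column maxima are 7 and 9, so C's minimax is 7. These differ, so the equilibrium is in mixed strategies.
Let R play A with probability p. C is indifferent when p + 7(1−p) = 9p + 5(1−p), giving p = 1/5.
Let C play I with probability q. R is indifferent when q + 9(1−q) = 7q + 5(1−q), giving q = 2/5.
The value is 1·(2/5) + (9)·(3/5) = 29/5.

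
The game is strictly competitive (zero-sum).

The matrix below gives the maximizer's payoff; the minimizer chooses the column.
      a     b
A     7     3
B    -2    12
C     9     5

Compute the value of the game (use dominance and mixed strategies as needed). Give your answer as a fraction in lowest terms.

Row A is strictly dominated by row C, so the maximizer never plays it.
The remaining 2×2 game on (B, C) × (a, b) has no saddle point. Let the maximizer play B with probability p; indifference gives −2p + 9(1−p) = 12p + 5(1−p), so p = 2/9.
Similarly the minimizer's optimal q on a is 7/18, and the value is -2·(7/18) + (12)·(11/18) = 59/9.

59/9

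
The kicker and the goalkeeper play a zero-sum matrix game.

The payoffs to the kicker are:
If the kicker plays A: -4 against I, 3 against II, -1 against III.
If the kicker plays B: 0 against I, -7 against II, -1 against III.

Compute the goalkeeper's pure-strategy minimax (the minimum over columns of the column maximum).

The worst case (largest entry) in each column is I: 0, II: 3, III: -1.
The best (smallest) of these is -1.

-1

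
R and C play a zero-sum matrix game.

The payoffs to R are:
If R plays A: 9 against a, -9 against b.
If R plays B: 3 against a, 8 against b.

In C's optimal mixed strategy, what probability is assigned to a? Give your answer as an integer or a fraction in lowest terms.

17/23

Row minima are -9 and 3, so R's maximin is 3; column maxima are 9 and 8, so C's minimax is 8. These differ, so the equilibrium is in mixed strategies.
Let C play a with probability q. R is indifferent when 9q − 9(1−q) = 3q + 8(1−q), giving q = 17/23.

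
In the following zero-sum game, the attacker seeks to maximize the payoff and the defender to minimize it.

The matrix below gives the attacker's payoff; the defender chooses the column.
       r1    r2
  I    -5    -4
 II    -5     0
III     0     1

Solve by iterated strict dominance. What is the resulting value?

Column r2 is strictly dominated by r1 for the defender (-5<-4, -5<0, 0<1); eliminate r2.
Row II is strictly dominated by row III (0>-5); eliminate II.
Row I is strictly dominated by row III (0>-5); eliminate I.
Only (III, r1) remains, with payoff 0.

0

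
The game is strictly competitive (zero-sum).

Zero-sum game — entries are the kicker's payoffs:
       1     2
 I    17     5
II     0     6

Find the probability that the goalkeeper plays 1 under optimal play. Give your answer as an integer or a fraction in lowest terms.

1/18

Row minima are 5 and 0, so the kicker's maximin is 5; column maxima are 17 and 6, so the goalkeeper's minimax is 6. These differ, so the equilibrium is in mixed strategies.
Let the goalkeeper play 1 with probability q. The kicker is indifferent when 17q + 5(1−q) = 6(1−q), giving q = 1/18.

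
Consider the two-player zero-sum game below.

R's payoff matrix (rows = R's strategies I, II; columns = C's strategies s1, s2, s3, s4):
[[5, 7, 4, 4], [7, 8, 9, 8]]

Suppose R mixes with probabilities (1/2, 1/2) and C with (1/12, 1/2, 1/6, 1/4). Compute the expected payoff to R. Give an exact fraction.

Against (1/12, 1/2, 1/6, 1/4), each row's expected payoff is I: 67/12; II: 97/12.
Taking the (1/2, 1/2)-weighted average: (1/2)·(67/12) + (1/2)·(97/12) = 41/6.

41/6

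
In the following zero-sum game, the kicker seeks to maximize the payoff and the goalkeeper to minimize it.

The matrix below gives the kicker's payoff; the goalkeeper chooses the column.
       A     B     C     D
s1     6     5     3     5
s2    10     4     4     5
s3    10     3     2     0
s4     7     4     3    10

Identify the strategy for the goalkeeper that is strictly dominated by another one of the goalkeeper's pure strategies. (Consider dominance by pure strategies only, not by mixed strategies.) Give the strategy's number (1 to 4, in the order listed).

The goalkeeper prefers columns that give the kicker less. Compare A with B: 5 < 6, 4 < 10, 3 < 10, 4 < 7.
So B strictly dominates A for the goalkeeper; A is strictly dominated.

1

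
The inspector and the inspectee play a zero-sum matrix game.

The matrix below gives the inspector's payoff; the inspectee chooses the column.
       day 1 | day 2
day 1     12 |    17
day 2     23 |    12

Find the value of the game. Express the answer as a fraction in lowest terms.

247/16

Row minima are 12 and 12, so the inspector's maximin is 12; column maxima are 23 and 17, so the inspectee's minimax is 17. These differ, so the equilibrium is in mixed strategies.
Let the inspector play day 1 with probability p. The inspectee is indifferent when 12p + 23(1−p) = 17p + 12(1−p), giving p = 11/16.
Let the inspectee play day 1 with probability q. The inspector is indifferent when 12q + 17(1−q) = 23q + 12(1−q), giving q = 5/16.
The value is 12·(5/16) + (17)·(11/16) = 247/16.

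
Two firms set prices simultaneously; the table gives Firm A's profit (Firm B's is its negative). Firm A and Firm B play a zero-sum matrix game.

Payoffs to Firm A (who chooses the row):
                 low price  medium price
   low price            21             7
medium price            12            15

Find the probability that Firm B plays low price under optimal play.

Row minima are 7 and 12, so Firm A's maximin is 12; column maxima are 21 and 15, so Firm B's minimax is 15. These differ, so the equilibrium is in mixed strategies.
Let Firm B play low price with probability q. Firm A is indifferent when 21q + 7(1−q) = 12q + 15(1−q), giving q = 8/17.

8/17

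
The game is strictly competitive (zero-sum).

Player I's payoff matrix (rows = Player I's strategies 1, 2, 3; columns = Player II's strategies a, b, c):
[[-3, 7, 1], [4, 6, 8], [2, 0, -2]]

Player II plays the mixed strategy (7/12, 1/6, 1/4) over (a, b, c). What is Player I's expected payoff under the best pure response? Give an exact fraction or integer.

1: (-3)·(7/12) + (7)·(1/6) + (1)·(1/4) = -1/3.
2: (4)·(7/12) + (6)·(1/6) + (8)·(1/4) = 16/3.
3: (2)·(7/12) + (0)·(1/6) + (-2)·(1/4) = 2/3.
The best pure response is 2 with expected payoff 16/3.

16/3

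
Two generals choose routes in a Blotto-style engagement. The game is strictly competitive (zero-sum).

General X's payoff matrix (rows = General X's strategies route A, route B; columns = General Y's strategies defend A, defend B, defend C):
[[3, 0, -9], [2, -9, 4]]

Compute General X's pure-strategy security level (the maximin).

-9

The worst-case payoff for each row is route A: -9, route B: -9.
The best of these is -9.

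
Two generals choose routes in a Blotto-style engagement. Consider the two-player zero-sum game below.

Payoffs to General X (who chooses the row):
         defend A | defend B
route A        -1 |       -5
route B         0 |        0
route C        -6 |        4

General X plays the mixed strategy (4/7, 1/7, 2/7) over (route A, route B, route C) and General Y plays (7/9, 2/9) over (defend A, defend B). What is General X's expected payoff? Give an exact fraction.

-136/63

Against (7/9, 2/9), each row's expected payoff is route A: -17/9; route B: 0; route C: -34/9.
Taking the (4/7, 1/7, 2/7)-weighted average: (4/7)·(-17/9) + (1/7)·(0) + (2/7)·(-34/9) = -136/63.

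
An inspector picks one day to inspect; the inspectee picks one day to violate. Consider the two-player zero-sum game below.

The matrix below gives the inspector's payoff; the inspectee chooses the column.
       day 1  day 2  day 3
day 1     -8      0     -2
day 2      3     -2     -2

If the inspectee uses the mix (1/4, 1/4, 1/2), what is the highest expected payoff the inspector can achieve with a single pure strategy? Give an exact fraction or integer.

day 1: (-8)·(1/4) + (0)·(1/4) + (-2)·(1/2) = -3.
day 2: (3)·(1/4) + (-2)·(1/4) + (-2)·(1/2) = -3/4.
The best pure response is day 2 with expected payoff -3/4.

-3/4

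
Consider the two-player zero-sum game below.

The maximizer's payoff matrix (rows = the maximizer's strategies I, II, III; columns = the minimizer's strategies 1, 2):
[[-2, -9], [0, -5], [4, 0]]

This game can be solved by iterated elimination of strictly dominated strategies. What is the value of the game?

0

Column 1 is strictly dominated by 2 for the minimizer (-9<-2, -5<0, 0<4); eliminate 1.
Row I is strictly dominated by row II (-5>-9); eliminate I.
Row II is strictly dominated by row III (0>-5); eliminate II.
Only (III, 2) remains, with payoff 0.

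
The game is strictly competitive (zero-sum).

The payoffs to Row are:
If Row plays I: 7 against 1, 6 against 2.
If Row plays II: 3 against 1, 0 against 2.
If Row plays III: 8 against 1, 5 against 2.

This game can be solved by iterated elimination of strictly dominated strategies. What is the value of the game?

Column 1 is strictly dominated by 2 for Column (6<7, 0<3, 5<8); eliminate 1.
Row III is strictly dominated by row I (6>5); eliminate III.
Row II is strictly dominated by row I (6>0); eliminate II.
Only (I, 2) remains, with payoff 6.

6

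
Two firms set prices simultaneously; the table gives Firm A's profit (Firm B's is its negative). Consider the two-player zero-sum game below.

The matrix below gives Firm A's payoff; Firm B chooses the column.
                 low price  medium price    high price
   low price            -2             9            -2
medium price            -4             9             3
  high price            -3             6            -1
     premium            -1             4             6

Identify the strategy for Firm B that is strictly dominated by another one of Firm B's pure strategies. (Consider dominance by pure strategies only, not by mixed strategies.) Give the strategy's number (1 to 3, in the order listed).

Firm B prefers columns that give Firm A less. Compare medium price with low price: -2 < 9, -4 < 9, -3 < 6, -1 < 4.
So low price strictly dominates medium price for Firm B; medium price is strictly dominated.

2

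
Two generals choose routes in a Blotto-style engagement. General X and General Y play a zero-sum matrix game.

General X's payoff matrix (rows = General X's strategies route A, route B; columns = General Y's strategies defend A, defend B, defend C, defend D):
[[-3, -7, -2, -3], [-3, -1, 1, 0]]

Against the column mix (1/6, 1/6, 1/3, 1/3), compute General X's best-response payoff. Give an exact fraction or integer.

-1/3

route A: (-3)·(1/6) + (-7)·(1/6) + (-2)·(1/3) + (-3)·(1/3) = -10/3.
route B: (-3)·(1/6) + (-1)·(1/6) + (1)·(1/3) + (0)·(1/3) = -1/3.
The best pure response is route B with expected payoff -1/3.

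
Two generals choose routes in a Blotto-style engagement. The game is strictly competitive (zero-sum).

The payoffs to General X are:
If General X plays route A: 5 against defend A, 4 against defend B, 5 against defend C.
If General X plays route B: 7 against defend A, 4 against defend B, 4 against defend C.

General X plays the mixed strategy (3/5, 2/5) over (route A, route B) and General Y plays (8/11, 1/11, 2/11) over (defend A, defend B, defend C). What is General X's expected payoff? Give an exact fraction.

Against (8/11, 1/11, 2/11), each row's expected payoff is route A: 54/11; route B: 68/11.
Taking the (3/5, 2/5)-weighted average: (3/5)·(54/11) + (2/5)·(68/11) = 298/55.

298/55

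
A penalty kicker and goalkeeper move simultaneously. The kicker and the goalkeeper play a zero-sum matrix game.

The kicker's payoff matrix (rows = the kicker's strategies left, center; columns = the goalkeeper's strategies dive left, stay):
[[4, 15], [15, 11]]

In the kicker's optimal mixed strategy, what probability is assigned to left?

Row minima are 4 and 11, so the kicker's maximin is 11; column maxima are 15 and 15, so the goalkeeper's minimax is 15. These differ, so the equilibrium is in mixed strategies.
Let the kicker play left with probability p. The goalkeeper is indifferent when 4p + 15(1−p) = 15p + 11(1−p), giving p = 4/15.

4/15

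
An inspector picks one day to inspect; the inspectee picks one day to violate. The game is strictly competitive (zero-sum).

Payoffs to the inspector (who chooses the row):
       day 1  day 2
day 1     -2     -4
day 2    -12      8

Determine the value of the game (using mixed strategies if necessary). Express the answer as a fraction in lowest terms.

-32/11

Row minima are -4 and -12, so the inspector's maximin is -4; column maxima are -2 and 8, so the inspectee's minimax is -2. These differ, so the equilibrium is in mixed strategies.
Let the inspector play day 1 with probability p. The inspectee is indifferent when −2p − 12(1−p) = −4p + 8(1−p), giving p = 10/11.
Let the inspectee play day 1 with probability q. The inspector is indifferent when −2q − 4(1−q) = −12q + 8(1−q), giving q = 6/11.
The value is -2·(6/11) + (-4)·(5/11) = -32/11.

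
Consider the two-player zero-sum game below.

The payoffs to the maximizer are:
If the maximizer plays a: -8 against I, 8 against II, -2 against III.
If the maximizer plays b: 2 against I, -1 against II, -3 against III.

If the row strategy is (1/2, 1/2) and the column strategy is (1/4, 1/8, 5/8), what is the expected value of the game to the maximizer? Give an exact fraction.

-15/8

Against (1/4, 1/8, 5/8), each row's expected payoff is a: -9/4; b: -3/2.
Taking the (1/2, 1/2)-weighted average: (1/2)·(-9/4) + (1/2)·(-3/2) = -15/8.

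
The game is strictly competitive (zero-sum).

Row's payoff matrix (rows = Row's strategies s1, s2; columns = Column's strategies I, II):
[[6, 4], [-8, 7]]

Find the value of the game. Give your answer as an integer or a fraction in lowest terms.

74/17

Row minima are 4 and -8, so Row's maximin is 4; column maxima are 6 and 7, so Column's minimax is 6. These differ, so the equilibrium is in mixed strategies.
Let Row play s1 with probability p. Column is indifferent when 6p − 8(1−p) = 4p + 7(1−p), giving p = 15/17.
Let Column play I with probability q. Row is indifferent when 6q + 4(1−q) = −8q + 7(1−q), giving q = 3/17.
The value is 6·(3/17) + (4)·(14/17) = 74/17.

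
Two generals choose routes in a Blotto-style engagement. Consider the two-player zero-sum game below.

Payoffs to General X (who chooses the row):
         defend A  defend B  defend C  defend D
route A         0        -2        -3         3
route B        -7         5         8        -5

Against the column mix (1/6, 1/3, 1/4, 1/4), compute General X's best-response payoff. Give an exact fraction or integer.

route A: (0)·(1/6) + (-2)·(1/3) + (-3)·(1/4) + (3)·(1/4) = -2/3.
route B: (-7)·(1/6) + (5)·(1/3) + (8)·(1/4) + (-5)·(1/4) = 5/4.
The best pure response is route B with expected payoff 5/4.

5/4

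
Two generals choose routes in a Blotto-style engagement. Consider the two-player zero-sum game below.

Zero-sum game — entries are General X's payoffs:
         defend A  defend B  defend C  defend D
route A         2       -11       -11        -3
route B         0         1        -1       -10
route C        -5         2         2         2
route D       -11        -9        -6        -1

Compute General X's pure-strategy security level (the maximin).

-5

The worst-case payoff for each row is route A: -11, route B: -10, route C: -5, route D: -11.
The best of these is -5.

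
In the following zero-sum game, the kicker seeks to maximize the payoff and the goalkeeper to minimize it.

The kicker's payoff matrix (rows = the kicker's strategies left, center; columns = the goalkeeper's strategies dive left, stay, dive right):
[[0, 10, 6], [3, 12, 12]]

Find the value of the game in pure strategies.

3

Row minima: 0, 3 → the kicker's maximin is 3.
Column maxima: 3, 12, 12 → the goalkeeper's minimax is 3.
They coincide at (center, dive left), so the value is 3.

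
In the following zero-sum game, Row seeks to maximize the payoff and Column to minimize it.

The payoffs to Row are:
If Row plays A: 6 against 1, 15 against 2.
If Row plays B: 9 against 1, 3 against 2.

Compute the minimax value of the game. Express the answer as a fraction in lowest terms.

Row minima are 6 and 3, so Row's maximin is 6; column maxima are 9 and 15, so Column's minimax is 9. These differ, so the equilibrium is in mixed strategies.
Let Row play A with probability p. Column is indifferent when 6p + 9(1−p) = 15p + 3(1−p), giving p = 2/5.
Let Column play 1 with probability q. Row is indifferent when 6q + 15(1−q) = 9q + 3(1−q), giving q = 4/5.
The value is 6·(4/5) + (15)·(1/5) = 39/5.

39/5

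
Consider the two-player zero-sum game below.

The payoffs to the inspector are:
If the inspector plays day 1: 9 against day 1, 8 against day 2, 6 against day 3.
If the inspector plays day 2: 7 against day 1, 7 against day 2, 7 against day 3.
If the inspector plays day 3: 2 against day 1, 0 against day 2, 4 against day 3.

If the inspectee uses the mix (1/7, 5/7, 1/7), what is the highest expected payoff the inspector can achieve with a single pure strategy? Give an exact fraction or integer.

55/7

day 1: (9)·(1/7) + (8)·(5/7) + (6)·(1/7) = 55/7.
day 2: (7)·(1/7) + (7)·(5/7) + (7)·(1/7) = 7.
day 3: (2)·(1/7) + (0)·(5/7) + (4)·(1/7) = 6/7.
The best pure response is day 1 with expected payoff 55/7.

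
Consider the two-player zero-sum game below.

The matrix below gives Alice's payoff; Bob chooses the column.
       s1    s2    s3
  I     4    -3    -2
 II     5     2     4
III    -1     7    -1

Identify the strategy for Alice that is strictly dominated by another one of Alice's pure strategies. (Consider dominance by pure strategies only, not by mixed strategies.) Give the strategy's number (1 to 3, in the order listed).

1

Compare I with II: 5 > 4, 2 > -3, 4 > -2.
So II strictly dominates I for Alice; I is strictly dominated.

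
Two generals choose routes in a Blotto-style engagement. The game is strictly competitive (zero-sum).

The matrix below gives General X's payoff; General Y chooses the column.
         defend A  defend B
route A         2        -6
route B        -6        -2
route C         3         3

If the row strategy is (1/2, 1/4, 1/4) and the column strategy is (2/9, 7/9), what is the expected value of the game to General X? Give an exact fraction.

Against (2/9, 7/9), each row's expected payoff is route A: -38/9; route B: -26/9; route C: 3.
Taking the (1/2, 1/4, 1/4)-weighted average: (1/2)·(-38/9) + (1/4)·(-26/9) + (1/4)·(3) = -25/12.

-25/12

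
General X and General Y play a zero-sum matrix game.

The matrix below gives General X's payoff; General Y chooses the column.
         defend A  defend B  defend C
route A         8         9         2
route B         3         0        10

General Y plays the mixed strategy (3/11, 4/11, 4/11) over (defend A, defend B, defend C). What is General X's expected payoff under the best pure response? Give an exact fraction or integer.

route A: (8)·(3/11) + (9)·(4/11) + (2)·(4/11) = 68/11.
route B: (3)·(3/11) + (0)·(4/11) + (10)·(4/11) = 49/11.
The best pure response is route A with expected payoff 68/11.

68/11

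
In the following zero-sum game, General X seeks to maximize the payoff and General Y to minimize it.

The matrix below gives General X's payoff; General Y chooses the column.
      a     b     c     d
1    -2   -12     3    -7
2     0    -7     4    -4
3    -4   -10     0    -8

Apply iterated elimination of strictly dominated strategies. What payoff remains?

-7

Column a is strictly dominated by b for General Y (-12<-2, -7<0, -10<-4); eliminate a.
Column c is strictly dominated by b for General Y (-12<3, -7<4, -10<0); eliminate c.
Column d is strictly dominated by b for General Y (-12<-7, -7<-4, -10<-8); eliminate d.
Row 3 is strictly dominated by row 2 (-7>-10); eliminate 3.
Row 1 is strictly dominated by row 2 (-7>-12); eliminate 1.
Only (2, b) remains, with payoff -7.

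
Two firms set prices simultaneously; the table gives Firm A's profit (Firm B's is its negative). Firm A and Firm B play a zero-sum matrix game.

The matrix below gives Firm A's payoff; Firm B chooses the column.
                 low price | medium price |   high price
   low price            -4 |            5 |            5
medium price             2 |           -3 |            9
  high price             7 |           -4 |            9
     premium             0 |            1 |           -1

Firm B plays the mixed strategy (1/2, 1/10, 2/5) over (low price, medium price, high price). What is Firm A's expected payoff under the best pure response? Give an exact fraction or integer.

67/10

low price: (-4)·(1/2) + (5)·(1/10) + (5)·(2/5) = 1/2.
medium price: (2)·(1/2) + (-3)·(1/10) + (9)·(2/5) = 43/10.
high price: (7)·(1/2) + (-4)·(1/10) + (9)·(2/5) = 67/10.
premium: (0)·(1/2) + (1)·(1/10) + (-1)·(2/5) = -3/10.
The best pure response is high price with expected payoff 67/10.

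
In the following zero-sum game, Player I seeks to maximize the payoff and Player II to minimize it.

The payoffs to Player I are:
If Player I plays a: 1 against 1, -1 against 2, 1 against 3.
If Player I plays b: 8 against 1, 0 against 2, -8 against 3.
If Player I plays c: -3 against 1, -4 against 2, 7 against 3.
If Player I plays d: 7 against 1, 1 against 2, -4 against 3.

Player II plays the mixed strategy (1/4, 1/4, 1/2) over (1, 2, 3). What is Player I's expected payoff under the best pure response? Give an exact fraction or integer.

7/4

a: (1)·(1/4) + (-1)·(1/4) + (1)·(1/2) = 1/2.
b: (8)·(1/4) + (0)·(1/4) + (-8)·(1/2) = -2.
c: (-3)·(1/4) + (-4)·(1/4) + (7)·(1/2) = 7/4.
d: (7)·(1/4) + (1)·(1/4) + (-4)·(1/2) = 0.
The best pure response is c with expected payoff 7/4.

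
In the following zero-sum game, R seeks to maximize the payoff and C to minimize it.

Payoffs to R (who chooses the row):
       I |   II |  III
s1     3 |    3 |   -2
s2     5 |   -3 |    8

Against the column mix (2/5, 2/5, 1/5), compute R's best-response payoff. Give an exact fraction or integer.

12/5

s1: (3)·(2/5) + (3)·(2/5) + (-2)·(1/5) = 2.
s2: (5)·(2/5) + (-3)·(2/5) + (8)·(1/5) = 12/5.
The best pure response is s2 with expected payoff 12/5.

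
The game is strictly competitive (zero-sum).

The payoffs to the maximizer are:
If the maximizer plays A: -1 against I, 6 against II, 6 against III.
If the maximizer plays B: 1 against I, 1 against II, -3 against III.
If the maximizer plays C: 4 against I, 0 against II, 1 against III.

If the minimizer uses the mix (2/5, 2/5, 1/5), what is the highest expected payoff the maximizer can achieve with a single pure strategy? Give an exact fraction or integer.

16/5

A: (-1)·(2/5) + (6)·(2/5) + (6)·(1/5) = 16/5.
B: (1)·(2/5) + (1)·(2/5) + (-3)·(1/5) = 1/5.
C: (4)·(2/5) + (0)·(2/5) + (1)·(1/5) = 9/5.
The best pure response is A with expected payoff 16/5.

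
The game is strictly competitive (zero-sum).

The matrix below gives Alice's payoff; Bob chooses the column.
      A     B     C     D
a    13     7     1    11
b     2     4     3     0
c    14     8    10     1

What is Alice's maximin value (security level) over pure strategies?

1

The worst-case payoff for each row is a: 1, b: 0, c: 1.
The best of these is 1.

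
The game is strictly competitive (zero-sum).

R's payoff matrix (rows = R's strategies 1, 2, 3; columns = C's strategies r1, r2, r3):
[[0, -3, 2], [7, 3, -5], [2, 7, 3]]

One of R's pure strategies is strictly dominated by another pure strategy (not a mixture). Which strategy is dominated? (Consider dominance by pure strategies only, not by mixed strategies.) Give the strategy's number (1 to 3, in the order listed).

1

Compare 1 with 3: 2 > 0, 7 > -3, 3 > 2.
So 3 strictly dominates 1 for R; 1 is strictly dominated.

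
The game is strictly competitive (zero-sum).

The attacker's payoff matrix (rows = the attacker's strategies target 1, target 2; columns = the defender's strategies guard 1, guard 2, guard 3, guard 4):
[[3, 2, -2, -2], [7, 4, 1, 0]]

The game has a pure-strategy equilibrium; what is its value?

Row minima: -2, 0 → the attacker's maximin is 0.
Column maxima: 7, 4, 1, 0 → the defender's minimax is 0.
They coincide at (target 2, guard 4), so the value is 0.

0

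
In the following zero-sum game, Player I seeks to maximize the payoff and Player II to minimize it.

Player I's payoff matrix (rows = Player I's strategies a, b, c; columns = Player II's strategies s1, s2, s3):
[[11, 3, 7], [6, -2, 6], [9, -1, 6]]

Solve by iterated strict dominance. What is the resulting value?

Row c is strictly dominated by row a (11>9, 3>-1, 7>6); eliminate c.
Row b is strictly dominated by row a (11>6, 3>-2, 7>6); eliminate b.
Column s1 is strictly dominated by s2 for Player II (3<11); eliminate s1.
Column s3 is strictly dominated by s2 for Player II (3<7); eliminate s3.
Only (a, s2) remains, with payoff 3.

3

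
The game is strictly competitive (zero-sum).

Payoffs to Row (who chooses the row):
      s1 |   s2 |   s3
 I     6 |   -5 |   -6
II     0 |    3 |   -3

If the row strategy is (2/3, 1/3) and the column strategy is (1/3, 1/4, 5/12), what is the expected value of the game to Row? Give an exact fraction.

-4/3

Against (1/3, 1/4, 5/12), each row's expected payoff is I: -7/4; II: -1/2.
Taking the (2/3, 1/3)-weighted average: (2/3)·(-7/4) + (1/3)·(-1/2) = -4/3.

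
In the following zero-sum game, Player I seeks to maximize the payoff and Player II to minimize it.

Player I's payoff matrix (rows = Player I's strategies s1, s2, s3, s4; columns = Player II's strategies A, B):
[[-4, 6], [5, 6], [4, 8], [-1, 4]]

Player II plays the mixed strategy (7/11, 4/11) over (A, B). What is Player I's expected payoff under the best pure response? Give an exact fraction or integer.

s1: (-4)·(7/11) + (6)·(4/11) = -4/11.
s2: (5)·(7/11) + (6)·(4/11) = 59/11.
s3: (4)·(7/11) + (8)·(4/11) = 60/11.
s4: (-1)·(7/11) + (4)·(4/11) = 9/11.
The best pure response is s3 with expected payoff 60/11.

60/11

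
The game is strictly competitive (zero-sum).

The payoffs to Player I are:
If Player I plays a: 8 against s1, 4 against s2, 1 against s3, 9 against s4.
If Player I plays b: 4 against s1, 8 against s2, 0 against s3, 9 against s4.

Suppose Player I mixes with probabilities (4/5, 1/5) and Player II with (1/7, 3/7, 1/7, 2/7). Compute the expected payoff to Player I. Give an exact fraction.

Against (1/7, 3/7, 1/7, 2/7), each row's expected payoff is a: 39/7; b: 46/7.
Taking the (4/5, 1/5)-weighted average: (4/5)·(39/7) + (1/5)·(46/7) = 202/35.

202/35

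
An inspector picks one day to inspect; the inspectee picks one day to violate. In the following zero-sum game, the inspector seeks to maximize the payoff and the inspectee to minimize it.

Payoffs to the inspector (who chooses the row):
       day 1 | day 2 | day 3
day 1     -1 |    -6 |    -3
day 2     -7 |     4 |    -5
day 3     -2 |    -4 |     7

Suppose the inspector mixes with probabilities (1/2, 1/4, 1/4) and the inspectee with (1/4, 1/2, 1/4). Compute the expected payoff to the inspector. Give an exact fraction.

-39/16

Against (1/4, 1/2, 1/4), each row's expected payoff is day 1: -4; day 2: -1; day 3: -3/4.
Taking the (1/2, 1/4, 1/4)-weighted average: (1/2)·(-4) + (1/4)·(-1) + (1/4)·(-3/4) = -39/16.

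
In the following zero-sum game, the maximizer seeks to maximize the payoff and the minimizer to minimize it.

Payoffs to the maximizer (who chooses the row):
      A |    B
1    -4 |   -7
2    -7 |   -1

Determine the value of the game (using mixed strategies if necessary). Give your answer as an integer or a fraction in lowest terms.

-5

Row minima are -7 and -7, so the maximizer's maximin is -7; column maxima are -4 and -1, so the minimizer's minimax is -4. These differ, so the equilibrium is in mixed strategies.
Let the maximizer play 1 with probability p. The minimizer is indifferent when −4p − 7(1−p) = −7p − (1−p), giving p = 2/3.
Let the minimizer play A with probability q. The maximizer is indifferent when −4q − 7(1−q) = −7q − (1−q), giving q = 2/3.
The value is -4·(2/3) + (-7)·(1/3) = -5.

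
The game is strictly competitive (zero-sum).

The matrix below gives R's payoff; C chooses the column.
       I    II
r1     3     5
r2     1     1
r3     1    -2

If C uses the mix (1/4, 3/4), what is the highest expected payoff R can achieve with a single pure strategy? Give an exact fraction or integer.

r1: (3)·(1/4) + (5)·(3/4) = 9/2.
r2: (1)·(1/4) + (1)·(3/4) = 1.
r3: (1)·(1/4) + (-2)·(3/4) = -5/4.
The best pure response is r1 with expected payoff 9/2.

9/2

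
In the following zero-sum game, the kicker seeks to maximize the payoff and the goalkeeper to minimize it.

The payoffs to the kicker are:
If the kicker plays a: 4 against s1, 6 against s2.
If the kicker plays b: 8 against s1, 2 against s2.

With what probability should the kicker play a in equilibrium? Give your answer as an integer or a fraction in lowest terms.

Row minima are 4 and 2, so the kicker's maximin is 4; column maxima are 8 and 6, so the goalkeeper's minimax is 6. These differ, so the equilibrium is in mixed strategies.
Let the kicker play a with probability p. The goalkeeper is indifferent when 4p + 8(1−p) = 6p + 2(1−p), giving p = 3/4.

3/4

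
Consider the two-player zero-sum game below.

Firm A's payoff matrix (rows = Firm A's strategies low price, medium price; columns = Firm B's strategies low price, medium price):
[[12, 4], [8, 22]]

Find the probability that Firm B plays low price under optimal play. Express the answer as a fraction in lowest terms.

Row minima are 4 and 8, so Firm A's maximin is 8; column maxima are 12 and 22, so Firm B's minimax is 12. These differ, so the equilibrium is in mixed strategies.
Let Firm B play low price with probability q. Firm A is indifferent when 12q + 4(1−q) = 8q + 22(1−q), giving q = 9/11.

9/11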